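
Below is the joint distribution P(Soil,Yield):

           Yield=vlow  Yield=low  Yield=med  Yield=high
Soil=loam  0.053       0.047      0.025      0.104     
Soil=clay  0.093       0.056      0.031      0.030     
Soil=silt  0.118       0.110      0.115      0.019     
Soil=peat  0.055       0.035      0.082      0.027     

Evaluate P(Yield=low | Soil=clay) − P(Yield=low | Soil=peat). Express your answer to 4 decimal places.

P(Soil=clay) = 0.093 + 0.056 + 0.031 + 0.030 = 0.210; P(Yield=low | Soil=clay) = 0.056/0.210 = 0.26667.
P(Soil=peat) = 0.055 + 0.035 + 0.082 + 0.027 = 0.199; P(Yield=low | Soil=peat) = 0.035/0.199 = 0.17588.
Difference = 0.0908.

0.0908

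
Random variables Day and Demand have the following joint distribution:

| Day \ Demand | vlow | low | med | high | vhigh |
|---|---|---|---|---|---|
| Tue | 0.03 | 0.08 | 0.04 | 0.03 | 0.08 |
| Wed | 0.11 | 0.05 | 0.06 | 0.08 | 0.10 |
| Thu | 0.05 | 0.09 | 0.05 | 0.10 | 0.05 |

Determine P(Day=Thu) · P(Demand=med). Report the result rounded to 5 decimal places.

P(Day=Thu) = 0.05 + 0.09 + 0.05 + 0.10 + 0.05 = 0.34.
P(Demand=med) = 0.04 + 0.06 + 0.05 = 0.15.
Product: 0.34 × 0.15 = 0.05100.

0.05100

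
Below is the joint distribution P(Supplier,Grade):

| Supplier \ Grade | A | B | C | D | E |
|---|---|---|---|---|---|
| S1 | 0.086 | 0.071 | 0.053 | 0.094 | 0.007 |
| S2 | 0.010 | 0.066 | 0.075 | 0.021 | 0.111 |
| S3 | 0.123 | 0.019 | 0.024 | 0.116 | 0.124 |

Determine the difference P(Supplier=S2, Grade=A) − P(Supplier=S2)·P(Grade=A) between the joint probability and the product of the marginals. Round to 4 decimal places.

P(Supplier=S2) = 0.010 + 0.066 + 0.075 + 0.021 + 0.111 = 0.283.
P(Grade=A) = 0.086 + 0.010 + 0.123 = 0.219.
P(Supplier=S2, Grade=A) − P(Supplier=S2)P(Grade=A) = 0.010 − 0.283×0.219 = -0.0520.

-0.0520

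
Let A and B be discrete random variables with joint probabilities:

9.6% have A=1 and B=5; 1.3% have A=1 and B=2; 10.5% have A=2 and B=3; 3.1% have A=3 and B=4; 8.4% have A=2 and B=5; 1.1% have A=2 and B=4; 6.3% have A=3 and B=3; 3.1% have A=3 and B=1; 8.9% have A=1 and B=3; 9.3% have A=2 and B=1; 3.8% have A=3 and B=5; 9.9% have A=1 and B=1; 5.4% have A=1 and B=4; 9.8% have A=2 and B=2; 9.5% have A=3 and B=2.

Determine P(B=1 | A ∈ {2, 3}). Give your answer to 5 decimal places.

P(A=2) = 0.093 + 0.098 + 0.105 + 0.011 + 0.084 = 0.391.
P(A=3) = 0.031 + 0.095 + 0.063 + 0.031 + 0.038 = 0.258.
P(A ∈ {2, 3}) = 0.391 + 0.258 = 0.649; P(B=1, A ∈ {2, 3}) = 0.093 + 0.031 = 0.124.
P(B=1 | A ∈ {2, 3}) = 0.124/0.649 = 0.19106.

0.19106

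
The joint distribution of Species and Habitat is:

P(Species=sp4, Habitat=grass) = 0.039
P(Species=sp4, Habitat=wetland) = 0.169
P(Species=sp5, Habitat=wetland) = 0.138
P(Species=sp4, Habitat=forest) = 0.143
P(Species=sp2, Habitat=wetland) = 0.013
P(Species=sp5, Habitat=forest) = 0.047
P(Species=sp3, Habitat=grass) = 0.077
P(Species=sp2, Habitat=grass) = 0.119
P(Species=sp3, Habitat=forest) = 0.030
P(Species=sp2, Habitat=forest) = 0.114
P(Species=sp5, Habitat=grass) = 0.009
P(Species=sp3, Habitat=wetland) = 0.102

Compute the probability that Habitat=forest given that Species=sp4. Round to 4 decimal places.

0.4074

P(Species=sp4) = 0.143 + 0.039 + 0.169 = 0.351.
P(Habitat=forest | Species=sp4) = 0.143/0.351 = 0.4074.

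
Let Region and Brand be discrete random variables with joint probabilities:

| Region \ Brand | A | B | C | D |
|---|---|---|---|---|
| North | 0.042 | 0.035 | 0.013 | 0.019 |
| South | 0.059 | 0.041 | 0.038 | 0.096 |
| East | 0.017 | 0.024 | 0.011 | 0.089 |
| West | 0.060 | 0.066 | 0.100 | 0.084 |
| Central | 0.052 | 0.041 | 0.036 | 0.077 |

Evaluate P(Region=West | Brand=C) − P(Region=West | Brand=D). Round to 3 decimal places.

P(Brand=C) = 0.013 + 0.038 + 0.011 + 0.100 + 0.036 = 0.198; P(Region=West | Brand=C) = 0.100/0.198 = 0.5051.
P(Brand=D) = 0.019 + 0.096 + 0.089 + 0.084 + 0.077 = 0.365; P(Region=West | Brand=D) = 0.084/0.365 = 0.2301.
Difference = 0.275.

0.275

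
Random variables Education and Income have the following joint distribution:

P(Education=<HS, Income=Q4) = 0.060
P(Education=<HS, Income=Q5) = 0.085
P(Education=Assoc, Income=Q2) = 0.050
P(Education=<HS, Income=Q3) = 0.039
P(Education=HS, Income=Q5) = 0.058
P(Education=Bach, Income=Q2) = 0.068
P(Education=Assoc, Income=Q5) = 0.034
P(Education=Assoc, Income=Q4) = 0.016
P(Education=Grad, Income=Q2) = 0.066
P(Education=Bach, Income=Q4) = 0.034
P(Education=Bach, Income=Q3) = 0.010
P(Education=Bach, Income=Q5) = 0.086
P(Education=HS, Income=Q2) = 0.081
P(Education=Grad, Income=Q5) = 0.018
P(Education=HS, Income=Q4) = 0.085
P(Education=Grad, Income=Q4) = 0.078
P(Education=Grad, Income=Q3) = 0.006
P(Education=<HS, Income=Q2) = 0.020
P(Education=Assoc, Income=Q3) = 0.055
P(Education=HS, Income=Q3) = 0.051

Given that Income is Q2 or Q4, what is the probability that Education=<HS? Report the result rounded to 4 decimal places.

0.1434

P(Income=Q2) = 0.020 + 0.081 + 0.050 + 0.068 + 0.066 = 0.285.
P(Income=Q4) = 0.060 + 0.085 + 0.016 + 0.034 + 0.078 = 0.273.
P(Income ∈ {Q2, Q4}) = 0.285 + 0.273 = 0.558; P(Education=<HS, Income ∈ {Q2, Q4}) = 0.020 + 0.060 = 0.080.
P(Education=<HS | Income ∈ {Q2, Q4}) = 0.080/0.558 = 0.1434.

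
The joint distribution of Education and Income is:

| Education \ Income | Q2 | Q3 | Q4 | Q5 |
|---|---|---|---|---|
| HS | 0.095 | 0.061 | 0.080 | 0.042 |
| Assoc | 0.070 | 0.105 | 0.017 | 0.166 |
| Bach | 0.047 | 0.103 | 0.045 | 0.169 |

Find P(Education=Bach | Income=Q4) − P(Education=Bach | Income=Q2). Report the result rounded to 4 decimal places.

0.0952

P(Income=Q4) = 0.080 + 0.017 + 0.045 = 0.142; P(Education=Bach | Income=Q4) = 0.045/0.142 = 0.31690.
P(Income=Q2) = 0.095 + 0.070 + 0.047 = 0.212; P(Education=Bach | Income=Q2) = 0.047/0.212 = 0.22170.
Difference = 0.0952.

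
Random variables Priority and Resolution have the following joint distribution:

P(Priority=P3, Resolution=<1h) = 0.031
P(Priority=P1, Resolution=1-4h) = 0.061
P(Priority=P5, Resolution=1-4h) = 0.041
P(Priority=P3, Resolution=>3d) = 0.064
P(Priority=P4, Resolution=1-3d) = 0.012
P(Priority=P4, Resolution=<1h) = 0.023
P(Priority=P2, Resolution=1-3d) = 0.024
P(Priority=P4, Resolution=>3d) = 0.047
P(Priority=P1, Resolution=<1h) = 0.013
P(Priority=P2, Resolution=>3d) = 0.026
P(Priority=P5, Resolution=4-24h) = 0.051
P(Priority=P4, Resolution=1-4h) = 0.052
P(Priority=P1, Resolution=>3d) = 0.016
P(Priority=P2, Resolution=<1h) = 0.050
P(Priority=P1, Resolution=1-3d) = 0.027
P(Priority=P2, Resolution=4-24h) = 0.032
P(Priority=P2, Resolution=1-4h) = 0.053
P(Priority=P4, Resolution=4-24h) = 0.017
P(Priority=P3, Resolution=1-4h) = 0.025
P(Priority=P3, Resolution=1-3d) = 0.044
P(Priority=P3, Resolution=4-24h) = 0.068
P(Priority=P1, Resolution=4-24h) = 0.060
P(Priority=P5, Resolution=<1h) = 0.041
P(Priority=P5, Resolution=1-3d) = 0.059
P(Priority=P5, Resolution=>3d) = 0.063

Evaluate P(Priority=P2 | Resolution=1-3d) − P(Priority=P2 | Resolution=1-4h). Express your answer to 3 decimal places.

P(Resolution=1-3d) = 0.027 + 0.024 + 0.044 + 0.012 + 0.059 = 0.166; P(Priority=P2 | Resolution=1-3d) = 0.024/0.166 = 0.1446.
P(Resolution=1-4h) = 0.061 + 0.053 + 0.025 + 0.052 + 0.041 = 0.232; P(Priority=P2 | Resolution=1-4h) = 0.053/0.232 = 0.2284.
Difference = -0.084.

-0.084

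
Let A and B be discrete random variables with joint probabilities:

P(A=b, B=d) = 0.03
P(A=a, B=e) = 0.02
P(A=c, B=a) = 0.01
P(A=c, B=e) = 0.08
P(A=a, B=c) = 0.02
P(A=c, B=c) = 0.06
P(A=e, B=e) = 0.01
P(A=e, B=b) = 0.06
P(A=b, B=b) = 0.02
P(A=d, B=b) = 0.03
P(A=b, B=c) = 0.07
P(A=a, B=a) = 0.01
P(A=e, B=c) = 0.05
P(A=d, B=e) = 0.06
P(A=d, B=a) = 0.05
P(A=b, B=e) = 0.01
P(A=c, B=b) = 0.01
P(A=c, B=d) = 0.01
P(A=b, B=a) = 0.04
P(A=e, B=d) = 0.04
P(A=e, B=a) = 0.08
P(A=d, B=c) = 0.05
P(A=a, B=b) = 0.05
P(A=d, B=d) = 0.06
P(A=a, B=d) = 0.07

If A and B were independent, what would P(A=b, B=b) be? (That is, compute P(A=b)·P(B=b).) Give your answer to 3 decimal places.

P(A=b) = 0.04 + 0.02 + 0.07 + 0.03 + 0.01 = 0.17.
P(B=b) = 0.05 + 0.02 + 0.01 + 0.03 + 0.06 = 0.17.
Product: 0.17 × 0.17 = 0.029.

0.029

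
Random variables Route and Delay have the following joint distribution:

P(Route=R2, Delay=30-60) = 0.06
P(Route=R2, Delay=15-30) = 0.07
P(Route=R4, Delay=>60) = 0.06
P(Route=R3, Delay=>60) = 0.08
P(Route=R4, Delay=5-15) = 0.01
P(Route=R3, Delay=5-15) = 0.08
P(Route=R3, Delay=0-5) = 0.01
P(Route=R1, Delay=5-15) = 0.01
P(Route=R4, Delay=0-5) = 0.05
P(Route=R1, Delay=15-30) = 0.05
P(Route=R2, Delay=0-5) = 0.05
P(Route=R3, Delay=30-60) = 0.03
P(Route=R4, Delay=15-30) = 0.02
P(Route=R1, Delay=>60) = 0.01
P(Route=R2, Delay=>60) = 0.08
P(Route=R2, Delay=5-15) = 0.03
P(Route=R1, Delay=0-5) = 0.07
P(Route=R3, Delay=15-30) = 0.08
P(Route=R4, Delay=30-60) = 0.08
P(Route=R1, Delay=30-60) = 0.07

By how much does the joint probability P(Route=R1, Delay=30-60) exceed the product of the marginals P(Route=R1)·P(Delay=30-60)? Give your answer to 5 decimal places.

P(Route=R1) = 0.07 + 0.01 + 0.05 + 0.07 + 0.01 = 0.21.
P(Delay=30-60) = 0.07 + 0.06 + 0.03 + 0.08 = 0.24.
P(Route=R1, Delay=30-60) − P(Route=R1)P(Delay=30-60) = 0.07 − 0.21×0.24 = 0.01960.

0.01960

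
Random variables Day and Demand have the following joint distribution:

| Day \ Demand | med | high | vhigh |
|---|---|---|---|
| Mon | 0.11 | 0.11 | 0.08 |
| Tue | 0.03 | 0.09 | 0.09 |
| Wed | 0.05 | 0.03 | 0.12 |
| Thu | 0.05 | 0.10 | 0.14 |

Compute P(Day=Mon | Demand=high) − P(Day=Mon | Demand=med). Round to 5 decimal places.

-0.12500

P(Demand=high) = 0.11 + 0.09 + 0.03 + 0.10 = 0.33; P(Day=Mon | Demand=high) = 0.11/0.33 = 0.333333.
P(Demand=med) = 0.11 + 0.03 + 0.05 + 0.05 = 0.24; P(Day=Mon | Demand=med) = 0.11/0.24 = 0.458333.
Difference = -0.12500.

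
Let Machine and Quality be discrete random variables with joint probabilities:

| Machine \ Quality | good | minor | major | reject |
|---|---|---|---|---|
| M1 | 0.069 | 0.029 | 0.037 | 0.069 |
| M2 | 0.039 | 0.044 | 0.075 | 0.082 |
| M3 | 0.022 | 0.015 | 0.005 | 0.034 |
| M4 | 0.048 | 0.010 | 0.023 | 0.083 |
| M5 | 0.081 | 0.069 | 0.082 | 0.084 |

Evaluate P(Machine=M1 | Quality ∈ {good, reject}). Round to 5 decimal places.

P(Quality=good) = 0.069 + 0.039 + 0.022 + 0.048 + 0.081 = 0.259.
P(Quality=reject) = 0.069 + 0.082 + 0.034 + 0.083 + 0.084 = 0.352.
P(Quality ∈ {good, reject}) = 0.259 + 0.352 = 0.611; P(Machine=M1, Quality ∈ {good, reject}) = 0.069 + 0.069 = 0.138.
P(Machine=M1 | Quality ∈ {good, reject}) = 0.138/0.611 = 0.22586.

0.22586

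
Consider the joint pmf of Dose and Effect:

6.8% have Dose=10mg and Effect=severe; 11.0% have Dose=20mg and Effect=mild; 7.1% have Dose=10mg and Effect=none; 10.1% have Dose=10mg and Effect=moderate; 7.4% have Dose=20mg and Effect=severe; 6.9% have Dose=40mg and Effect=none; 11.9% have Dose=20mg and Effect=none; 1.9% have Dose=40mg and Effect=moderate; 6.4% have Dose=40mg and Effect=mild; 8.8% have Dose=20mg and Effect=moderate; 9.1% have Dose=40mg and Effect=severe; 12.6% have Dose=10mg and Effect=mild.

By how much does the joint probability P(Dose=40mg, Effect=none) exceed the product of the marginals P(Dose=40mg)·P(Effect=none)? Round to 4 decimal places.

P(Dose=40mg) = 0.069 + 0.064 + 0.019 + 0.091 = 0.243.
P(Effect=none) = 0.071 + 0.119 + 0.069 = 0.259.
P(Dose=40mg, Effect=none) − P(Dose=40mg)P(Effect=none) = 0.069 − 0.243×0.259 = 0.0061.

0.0061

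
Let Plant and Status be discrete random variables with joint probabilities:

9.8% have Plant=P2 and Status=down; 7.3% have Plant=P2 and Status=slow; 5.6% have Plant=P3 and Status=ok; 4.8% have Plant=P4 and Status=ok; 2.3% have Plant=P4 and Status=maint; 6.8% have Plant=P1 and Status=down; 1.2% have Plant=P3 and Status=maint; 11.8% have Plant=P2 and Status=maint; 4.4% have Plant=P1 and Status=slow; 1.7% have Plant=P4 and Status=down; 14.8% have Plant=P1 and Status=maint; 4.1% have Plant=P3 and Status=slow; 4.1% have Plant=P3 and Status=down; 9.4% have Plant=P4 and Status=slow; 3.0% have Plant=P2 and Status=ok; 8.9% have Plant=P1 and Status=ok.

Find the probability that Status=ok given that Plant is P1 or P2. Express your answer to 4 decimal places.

P(Plant=P1) = 0.089 + 0.044 + 0.068 + 0.148 = 0.349.
P(Plant=P2) = 0.030 + 0.073 + 0.098 + 0.118 = 0.319.
P(Plant ∈ {P1, P2}) = 0.349 + 0.319 = 0.668; P(Status=ok, Plant ∈ {P1, P2}) = 0.089 + 0.030 = 0.119.
P(Status=ok | Plant ∈ {P1, P2}) = 0.119/0.668 = 0.1781.

0.1781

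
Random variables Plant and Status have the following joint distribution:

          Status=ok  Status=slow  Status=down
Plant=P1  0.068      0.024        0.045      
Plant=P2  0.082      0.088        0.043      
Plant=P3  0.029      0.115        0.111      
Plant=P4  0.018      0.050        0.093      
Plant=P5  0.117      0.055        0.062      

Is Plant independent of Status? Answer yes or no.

P(Plant=P3) = 0.255 and P(Status=ok) = 0.314, so their product is 0.08007, but P(Plant=P3, Status=ok) = 0.029. Since these differ, Plant and Status are not independent.

no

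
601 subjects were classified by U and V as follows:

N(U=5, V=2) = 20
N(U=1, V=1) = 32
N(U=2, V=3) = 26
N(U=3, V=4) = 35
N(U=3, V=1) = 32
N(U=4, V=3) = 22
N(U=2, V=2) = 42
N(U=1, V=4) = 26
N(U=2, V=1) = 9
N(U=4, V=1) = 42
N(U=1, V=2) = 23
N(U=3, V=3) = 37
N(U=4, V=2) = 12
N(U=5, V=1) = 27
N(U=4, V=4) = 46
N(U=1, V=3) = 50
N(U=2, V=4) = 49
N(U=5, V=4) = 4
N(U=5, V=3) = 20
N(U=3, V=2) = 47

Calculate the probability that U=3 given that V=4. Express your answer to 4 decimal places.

0.2188

Total with V=4: 26 + 49 + 35 + 46 + 4 = 160.
P(U=3 | V=4) = 35/160 = 0.2188.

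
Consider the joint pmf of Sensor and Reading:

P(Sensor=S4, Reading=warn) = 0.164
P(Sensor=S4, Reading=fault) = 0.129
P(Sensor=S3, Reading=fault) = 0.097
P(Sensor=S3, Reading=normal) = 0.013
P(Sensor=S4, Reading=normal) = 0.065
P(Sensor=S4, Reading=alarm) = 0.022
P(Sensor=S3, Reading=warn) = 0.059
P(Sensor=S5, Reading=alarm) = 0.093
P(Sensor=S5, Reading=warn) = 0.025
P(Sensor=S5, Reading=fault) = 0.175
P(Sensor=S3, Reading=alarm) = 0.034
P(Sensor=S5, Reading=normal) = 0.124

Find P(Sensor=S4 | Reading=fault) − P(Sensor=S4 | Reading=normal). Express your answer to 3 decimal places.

P(Reading=fault) = 0.097 + 0.129 + 0.175 = 0.401; P(Sensor=S4 | Reading=fault) = 0.129/0.401 = 0.3217.
P(Reading=normal) = 0.013 + 0.065 + 0.124 = 0.202; P(Sensor=S4 | Reading=normal) = 0.065/0.202 = 0.3218.
Difference = -0.000.

-0.000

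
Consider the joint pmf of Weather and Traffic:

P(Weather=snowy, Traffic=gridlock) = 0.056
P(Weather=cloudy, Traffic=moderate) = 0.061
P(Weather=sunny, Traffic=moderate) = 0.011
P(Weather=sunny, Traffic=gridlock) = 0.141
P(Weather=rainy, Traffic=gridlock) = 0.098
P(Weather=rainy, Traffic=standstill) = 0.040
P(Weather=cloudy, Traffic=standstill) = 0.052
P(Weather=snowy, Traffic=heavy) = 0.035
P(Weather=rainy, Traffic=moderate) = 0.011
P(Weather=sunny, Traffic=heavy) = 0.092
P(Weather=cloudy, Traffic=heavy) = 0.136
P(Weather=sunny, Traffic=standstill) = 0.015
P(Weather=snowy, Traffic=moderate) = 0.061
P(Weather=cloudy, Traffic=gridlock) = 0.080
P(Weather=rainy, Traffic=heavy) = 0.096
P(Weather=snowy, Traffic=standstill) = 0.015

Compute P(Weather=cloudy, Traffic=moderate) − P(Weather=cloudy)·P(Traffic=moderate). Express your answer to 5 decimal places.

0.01362

P(Weather=cloudy) = 0.061 + 0.136 + 0.080 + 0.052 = 0.329.
P(Traffic=moderate) = 0.011 + 0.061 + 0.011 + 0.061 = 0.144.
P(Weather=cloudy, Traffic=moderate) − P(Weather=cloudy)P(Traffic=moderate) = 0.061 − 0.329×0.144 = 0.01362.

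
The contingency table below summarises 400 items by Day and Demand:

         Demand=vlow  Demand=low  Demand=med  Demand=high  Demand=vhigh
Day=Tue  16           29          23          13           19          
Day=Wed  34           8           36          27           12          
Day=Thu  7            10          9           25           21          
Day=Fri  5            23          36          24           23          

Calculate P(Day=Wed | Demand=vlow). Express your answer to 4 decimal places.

0.5484

Total with Demand=vlow: 16 + 34 + 7 + 5 = 62.
P(Day=Wed | Demand=vlow) = 34/62 = 0.5484.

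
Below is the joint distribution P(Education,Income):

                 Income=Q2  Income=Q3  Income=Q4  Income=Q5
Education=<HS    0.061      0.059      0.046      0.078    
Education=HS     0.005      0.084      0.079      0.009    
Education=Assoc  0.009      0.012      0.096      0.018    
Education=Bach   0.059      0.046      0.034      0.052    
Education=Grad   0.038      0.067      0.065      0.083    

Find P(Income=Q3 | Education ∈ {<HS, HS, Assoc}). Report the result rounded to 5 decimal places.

0.27878

P(Education=<HS) = 0.061 + 0.059 + 0.046 + 0.078 = 0.244.
P(Education=HS) = 0.005 + 0.084 + 0.079 + 0.009 = 0.177.
P(Education=Assoc) = 0.009 + 0.012 + 0.096 + 0.018 = 0.135.
P(Education ∈ {<HS, HS, Assoc}) = 0.244 + 0.177 + 0.135 = 0.556; P(Income=Q3, Education ∈ {<HS, HS, Assoc}) = 0.059 + 0.084 + 0.012 = 0.155.
P(Income=Q3 | Education ∈ {<HS, HS, Assoc}) = 0.155/0.556 = 0.27878.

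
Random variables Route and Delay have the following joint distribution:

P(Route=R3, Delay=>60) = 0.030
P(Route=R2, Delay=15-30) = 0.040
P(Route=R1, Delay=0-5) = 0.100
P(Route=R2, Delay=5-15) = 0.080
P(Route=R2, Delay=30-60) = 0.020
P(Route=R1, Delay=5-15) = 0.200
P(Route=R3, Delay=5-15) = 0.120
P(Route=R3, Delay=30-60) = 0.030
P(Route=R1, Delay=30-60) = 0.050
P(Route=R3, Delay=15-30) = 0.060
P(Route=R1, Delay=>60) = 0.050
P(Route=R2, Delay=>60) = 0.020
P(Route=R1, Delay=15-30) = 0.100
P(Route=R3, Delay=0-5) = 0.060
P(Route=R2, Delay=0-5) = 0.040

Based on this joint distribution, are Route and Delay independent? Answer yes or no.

Every cell satisfies P(Route,Delay) = P(Route)·P(Delay). For instance P(Route=R2) = 0.200, P(Delay=15-30) = 0.200, and 0.200×0.200 = 0.040 matches the joint entry. So Route and Delay are independent.

yes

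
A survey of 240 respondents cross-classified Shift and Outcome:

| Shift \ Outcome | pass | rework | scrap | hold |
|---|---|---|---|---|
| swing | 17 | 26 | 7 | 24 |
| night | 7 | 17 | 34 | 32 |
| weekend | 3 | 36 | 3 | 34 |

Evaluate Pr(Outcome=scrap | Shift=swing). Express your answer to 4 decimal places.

Total with Shift=swing: 17 + 26 + 7 + 24 = 74.
P(Outcome=scrap | Shift=swing) = 7/74 = 0.0946.

0.0946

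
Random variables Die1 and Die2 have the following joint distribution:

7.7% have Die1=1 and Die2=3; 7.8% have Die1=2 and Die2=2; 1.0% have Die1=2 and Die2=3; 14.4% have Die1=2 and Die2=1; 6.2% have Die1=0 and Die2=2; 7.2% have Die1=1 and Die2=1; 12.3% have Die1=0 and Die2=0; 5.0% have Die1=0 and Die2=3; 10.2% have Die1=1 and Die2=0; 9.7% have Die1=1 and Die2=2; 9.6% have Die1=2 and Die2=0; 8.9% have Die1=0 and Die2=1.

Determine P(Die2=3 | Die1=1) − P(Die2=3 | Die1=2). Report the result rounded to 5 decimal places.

0.19078

P(Die1=1) = 0.102 + 0.072 + 0.097 + 0.077 = 0.348; P(Die2=3 | Die1=1) = 0.077/0.348 = 0.221264.
P(Die1=2) = 0.096 + 0.144 + 0.078 + 0.010 = 0.328; P(Die2=3 | Die1=2) = 0.010/0.328 = 0.030488.
Difference = 0.19078.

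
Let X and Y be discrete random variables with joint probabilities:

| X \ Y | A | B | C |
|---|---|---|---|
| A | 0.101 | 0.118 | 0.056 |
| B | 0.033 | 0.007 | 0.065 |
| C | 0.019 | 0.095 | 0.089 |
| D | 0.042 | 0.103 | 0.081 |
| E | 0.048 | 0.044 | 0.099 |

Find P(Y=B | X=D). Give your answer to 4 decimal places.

P(X=D) = 0.042 + 0.103 + 0.081 = 0.226.
P(Y=B | X=D) = 0.103/0.226 = 0.4558.

0.4558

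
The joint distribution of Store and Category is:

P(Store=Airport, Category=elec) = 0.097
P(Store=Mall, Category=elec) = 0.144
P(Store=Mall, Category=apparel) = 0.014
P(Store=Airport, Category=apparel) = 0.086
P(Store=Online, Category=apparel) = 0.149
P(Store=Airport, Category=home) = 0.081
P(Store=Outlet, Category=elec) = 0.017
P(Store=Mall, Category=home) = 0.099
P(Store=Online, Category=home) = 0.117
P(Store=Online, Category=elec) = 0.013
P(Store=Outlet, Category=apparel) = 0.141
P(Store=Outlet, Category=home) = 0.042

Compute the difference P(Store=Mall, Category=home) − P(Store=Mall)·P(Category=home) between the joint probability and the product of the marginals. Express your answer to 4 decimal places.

P(Store=Mall) = 0.014 + 0.144 + 0.099 = 0.257.
P(Category=home) = 0.099 + 0.081 + 0.042 + 0.117 = 0.339.
P(Store=Mall, Category=home) − P(Store=Mall)P(Category=home) = 0.099 − 0.257×0.339 = 0.0119.

0.0119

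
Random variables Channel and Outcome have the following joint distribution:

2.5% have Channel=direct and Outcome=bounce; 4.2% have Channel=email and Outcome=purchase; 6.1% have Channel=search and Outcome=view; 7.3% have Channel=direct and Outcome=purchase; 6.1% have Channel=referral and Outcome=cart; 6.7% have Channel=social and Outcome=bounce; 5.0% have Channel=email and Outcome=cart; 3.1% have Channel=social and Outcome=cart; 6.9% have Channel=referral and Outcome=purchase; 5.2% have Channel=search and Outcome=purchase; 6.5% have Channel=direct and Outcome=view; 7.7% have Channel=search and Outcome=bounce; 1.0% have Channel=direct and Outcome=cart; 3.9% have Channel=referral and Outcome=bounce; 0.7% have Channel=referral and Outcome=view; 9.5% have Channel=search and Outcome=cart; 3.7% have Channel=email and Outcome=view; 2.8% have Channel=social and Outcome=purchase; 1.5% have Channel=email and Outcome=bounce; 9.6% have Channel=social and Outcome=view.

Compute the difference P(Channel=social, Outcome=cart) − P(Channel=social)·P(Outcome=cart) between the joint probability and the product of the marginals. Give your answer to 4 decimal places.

P(Channel=social) = 0.067 + 0.096 + 0.031 + 0.028 = 0.222.
P(Outcome=cart) = 0.050 + 0.095 + 0.031 + 0.010 + 0.061 = 0.247.
P(Channel=social, Outcome=cart) − P(Channel=social)P(Outcome=cart) = 0.031 − 0.222×0.247 = -0.0238.

-0.0238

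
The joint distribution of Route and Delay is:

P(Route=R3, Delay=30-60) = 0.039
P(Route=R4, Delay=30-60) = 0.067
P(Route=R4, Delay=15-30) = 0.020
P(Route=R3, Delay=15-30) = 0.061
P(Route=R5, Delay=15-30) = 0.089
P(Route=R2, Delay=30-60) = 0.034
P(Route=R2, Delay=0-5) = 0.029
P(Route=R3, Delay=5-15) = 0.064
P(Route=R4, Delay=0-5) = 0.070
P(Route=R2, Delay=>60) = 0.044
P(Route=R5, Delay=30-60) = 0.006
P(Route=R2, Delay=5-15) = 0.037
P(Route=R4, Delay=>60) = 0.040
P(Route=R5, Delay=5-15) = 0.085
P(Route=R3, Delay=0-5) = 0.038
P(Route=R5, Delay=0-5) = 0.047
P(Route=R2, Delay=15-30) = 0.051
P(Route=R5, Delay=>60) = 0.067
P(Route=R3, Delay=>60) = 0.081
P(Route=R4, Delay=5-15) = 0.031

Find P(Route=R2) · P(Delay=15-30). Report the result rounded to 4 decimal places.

P(Route=R2) = 0.029 + 0.037 + 0.051 + 0.034 + 0.044 = 0.195.
P(Delay=15-30) = 0.051 + 0.061 + 0.020 + 0.089 = 0.221.
Product: 0.195 × 0.221 = 0.0431.

0.0431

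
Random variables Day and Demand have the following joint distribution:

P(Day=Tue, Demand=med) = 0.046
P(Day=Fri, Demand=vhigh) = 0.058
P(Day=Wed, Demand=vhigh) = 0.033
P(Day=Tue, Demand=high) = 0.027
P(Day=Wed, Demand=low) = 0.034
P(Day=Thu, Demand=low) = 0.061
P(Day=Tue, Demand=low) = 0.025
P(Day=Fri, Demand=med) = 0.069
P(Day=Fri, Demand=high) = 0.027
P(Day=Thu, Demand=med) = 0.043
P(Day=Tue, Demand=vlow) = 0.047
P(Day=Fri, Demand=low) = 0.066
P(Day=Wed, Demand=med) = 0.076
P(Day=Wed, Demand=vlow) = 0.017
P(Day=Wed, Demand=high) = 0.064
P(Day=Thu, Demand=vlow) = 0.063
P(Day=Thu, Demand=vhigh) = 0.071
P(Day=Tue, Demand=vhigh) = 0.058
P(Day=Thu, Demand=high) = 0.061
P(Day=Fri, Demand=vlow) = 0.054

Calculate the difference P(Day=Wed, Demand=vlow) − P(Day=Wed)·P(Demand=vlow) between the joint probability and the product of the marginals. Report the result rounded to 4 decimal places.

P(Day=Wed) = 0.017 + 0.034 + 0.076 + 0.064 + 0.033 = 0.224.
P(Demand=vlow) = 0.047 + 0.017 + 0.063 + 0.054 = 0.181.
P(Day=Wed, Demand=vlow) − P(Day=Wed)P(Demand=vlow) = 0.017 − 0.224×0.181 = -0.0235.

-0.0235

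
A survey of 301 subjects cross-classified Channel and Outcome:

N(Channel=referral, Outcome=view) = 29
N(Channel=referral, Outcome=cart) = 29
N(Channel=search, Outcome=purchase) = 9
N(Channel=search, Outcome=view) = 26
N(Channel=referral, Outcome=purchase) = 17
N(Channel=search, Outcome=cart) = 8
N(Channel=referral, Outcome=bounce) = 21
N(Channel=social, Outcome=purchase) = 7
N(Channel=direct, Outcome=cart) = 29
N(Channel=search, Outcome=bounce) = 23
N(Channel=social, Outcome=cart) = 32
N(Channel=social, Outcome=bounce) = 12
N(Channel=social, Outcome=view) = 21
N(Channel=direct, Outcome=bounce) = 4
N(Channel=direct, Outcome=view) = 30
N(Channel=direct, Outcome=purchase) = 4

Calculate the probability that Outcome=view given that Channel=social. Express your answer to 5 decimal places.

0.29167

Total with Channel=social: 12 + 21 + 32 + 7 = 72.
P(Outcome=view | Channel=social) = 21/72 = 0.29167.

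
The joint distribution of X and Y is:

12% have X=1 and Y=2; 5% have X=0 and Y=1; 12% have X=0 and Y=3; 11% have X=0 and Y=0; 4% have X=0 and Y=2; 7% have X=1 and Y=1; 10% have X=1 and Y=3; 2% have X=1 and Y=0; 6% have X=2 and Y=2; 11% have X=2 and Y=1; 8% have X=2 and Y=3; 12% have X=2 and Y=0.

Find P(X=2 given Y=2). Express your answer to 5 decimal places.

0.27273

P(Y=2) = 0.04 + 0.12 + 0.06 = 0.22.
P(X=2 | Y=2) = 0.06/0.22 = 0.27273.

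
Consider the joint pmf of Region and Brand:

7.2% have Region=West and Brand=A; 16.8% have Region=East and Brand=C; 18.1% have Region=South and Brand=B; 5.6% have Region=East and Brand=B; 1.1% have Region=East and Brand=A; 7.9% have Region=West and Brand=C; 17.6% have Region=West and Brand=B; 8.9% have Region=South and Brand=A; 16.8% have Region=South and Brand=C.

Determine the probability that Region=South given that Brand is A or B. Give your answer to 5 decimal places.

0.46154

P(Brand=A) = 0.089 + 0.011 + 0.072 = 0.172.
P(Brand=B) = 0.181 + 0.056 + 0.176 = 0.413.
P(Brand ∈ {A, B}) = 0.172 + 0.413 = 0.585; P(Region=South, Brand ∈ {A, B}) = 0.089 + 0.181 = 0.270.
P(Region=South | Brand ∈ {A, B}) = 0.270/0.585 = 0.46154.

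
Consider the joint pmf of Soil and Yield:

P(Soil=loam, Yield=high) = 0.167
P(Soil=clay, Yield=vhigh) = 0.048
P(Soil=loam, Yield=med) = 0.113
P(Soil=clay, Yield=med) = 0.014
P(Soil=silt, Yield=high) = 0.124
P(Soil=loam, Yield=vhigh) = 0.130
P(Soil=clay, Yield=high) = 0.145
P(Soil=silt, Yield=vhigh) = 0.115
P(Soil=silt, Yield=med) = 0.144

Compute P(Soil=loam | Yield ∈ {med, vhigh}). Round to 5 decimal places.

0.43085

P(Yield=med) = 0.113 + 0.014 + 0.144 = 0.271.
P(Yield=vhigh) = 0.130 + 0.048 + 0.115 = 0.293.
P(Yield ∈ {med, vhigh}) = 0.271 + 0.293 = 0.564; P(Soil=loam, Yield ∈ {med, vhigh}) = 0.113 + 0.130 = 0.243.
P(Soil=loam | Yield ∈ {med, vhigh}) = 0.243/0.564 = 0.43085.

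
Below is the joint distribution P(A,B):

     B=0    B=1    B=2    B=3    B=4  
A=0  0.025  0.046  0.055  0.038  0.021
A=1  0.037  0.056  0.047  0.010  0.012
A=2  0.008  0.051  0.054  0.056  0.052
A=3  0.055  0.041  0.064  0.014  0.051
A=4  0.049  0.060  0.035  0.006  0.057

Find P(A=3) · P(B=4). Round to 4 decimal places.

0.0434

P(A=3) = 0.055 + 0.041 + 0.064 + 0.014 + 0.051 = 0.225.
P(B=4) = 0.021 + 0.012 + 0.052 + 0.051 + 0.057 = 0.193.
Product: 0.225 × 0.193 = 0.0434.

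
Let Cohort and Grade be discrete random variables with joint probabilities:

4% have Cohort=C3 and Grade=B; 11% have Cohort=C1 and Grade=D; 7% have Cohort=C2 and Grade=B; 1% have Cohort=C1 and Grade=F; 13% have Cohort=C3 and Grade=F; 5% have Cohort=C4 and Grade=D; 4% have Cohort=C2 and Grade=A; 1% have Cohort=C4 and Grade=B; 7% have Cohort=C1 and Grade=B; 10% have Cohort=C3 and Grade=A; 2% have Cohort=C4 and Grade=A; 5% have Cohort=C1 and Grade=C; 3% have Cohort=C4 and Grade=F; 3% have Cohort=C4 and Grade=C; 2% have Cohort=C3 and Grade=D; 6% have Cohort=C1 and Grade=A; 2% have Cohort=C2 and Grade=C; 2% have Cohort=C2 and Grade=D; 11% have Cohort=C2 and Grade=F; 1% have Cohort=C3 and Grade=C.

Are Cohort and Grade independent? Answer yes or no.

no

P(Cohort=C1) = 0.30 and P(Grade=F) = 0.28, so their product is 0.0840, but P(Cohort=C1, Grade=F) = 0.01. Since these differ, Cohort and Grade are not independent.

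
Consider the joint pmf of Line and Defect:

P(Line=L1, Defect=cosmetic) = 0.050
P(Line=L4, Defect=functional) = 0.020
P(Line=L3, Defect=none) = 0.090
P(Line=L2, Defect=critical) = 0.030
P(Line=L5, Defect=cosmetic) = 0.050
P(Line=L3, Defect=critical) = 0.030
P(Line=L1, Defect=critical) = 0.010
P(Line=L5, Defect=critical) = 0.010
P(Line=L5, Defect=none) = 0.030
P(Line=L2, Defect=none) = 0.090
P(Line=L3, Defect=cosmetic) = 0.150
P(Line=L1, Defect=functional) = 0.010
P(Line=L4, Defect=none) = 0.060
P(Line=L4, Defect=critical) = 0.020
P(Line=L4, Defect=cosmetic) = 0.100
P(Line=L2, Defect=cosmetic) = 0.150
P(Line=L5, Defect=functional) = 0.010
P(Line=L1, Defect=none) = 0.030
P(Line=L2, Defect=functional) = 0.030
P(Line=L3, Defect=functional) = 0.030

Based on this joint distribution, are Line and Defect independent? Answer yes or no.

yes

Every cell satisfies P(Line,Defect) = P(Line)·P(Defect). For instance P(Line=L5) = 0.100, P(Defect=none) = 0.300, and 0.100×0.300 = 0.030 matches the joint entry. So Line and Defect are independent.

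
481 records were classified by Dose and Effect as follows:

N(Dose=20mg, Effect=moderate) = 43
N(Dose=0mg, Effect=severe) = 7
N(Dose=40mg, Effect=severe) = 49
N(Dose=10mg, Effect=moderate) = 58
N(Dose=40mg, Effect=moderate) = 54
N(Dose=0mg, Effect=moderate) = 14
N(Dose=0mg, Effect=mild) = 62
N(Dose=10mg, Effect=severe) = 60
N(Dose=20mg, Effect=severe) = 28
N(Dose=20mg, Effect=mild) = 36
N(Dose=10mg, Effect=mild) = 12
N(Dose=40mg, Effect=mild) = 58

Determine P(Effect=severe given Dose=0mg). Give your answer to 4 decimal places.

Total with Dose=0mg: 62 + 14 + 7 = 83.
P(Effect=severe | Dose=0mg) = 7/83 = 0.0843.

0.0843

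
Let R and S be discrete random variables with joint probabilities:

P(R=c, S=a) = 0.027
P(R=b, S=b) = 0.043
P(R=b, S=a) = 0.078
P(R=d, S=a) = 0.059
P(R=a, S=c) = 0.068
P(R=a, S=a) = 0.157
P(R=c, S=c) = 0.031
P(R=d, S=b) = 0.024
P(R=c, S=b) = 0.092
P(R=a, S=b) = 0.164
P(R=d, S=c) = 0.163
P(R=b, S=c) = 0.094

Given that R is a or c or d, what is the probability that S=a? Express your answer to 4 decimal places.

0.3096

P(R=a) = 0.157 + 0.164 + 0.068 = 0.389.
P(R=c) = 0.027 + 0.092 + 0.031 = 0.150.
P(R=d) = 0.059 + 0.024 + 0.163 = 0.246.
P(R ∈ {a, c, d}) = 0.389 + 0.150 + 0.246 = 0.785; P(S=a, R ∈ {a, c, d}) = 0.157 + 0.027 + 0.059 = 0.243.
P(S=a | R ∈ {a, c, d}) = 0.243/0.785 = 0.3096.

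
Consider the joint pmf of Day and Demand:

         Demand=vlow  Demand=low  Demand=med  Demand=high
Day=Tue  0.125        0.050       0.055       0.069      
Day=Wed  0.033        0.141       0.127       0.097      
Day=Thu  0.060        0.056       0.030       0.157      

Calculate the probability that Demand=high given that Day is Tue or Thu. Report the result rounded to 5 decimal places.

0.37542

P(Day=Tue) = 0.125 + 0.050 + 0.055 + 0.069 = 0.299.
P(Day=Thu) = 0.060 + 0.056 + 0.030 + 0.157 = 0.303.
P(Day ∈ {Tue, Thu}) = 0.299 + 0.303 = 0.602; P(Demand=high, Day ∈ {Tue, Thu}) = 0.069 + 0.157 = 0.226.
P(Demand=high | Day ∈ {Tue, Thu}) = 0.226/0.602 = 0.37542.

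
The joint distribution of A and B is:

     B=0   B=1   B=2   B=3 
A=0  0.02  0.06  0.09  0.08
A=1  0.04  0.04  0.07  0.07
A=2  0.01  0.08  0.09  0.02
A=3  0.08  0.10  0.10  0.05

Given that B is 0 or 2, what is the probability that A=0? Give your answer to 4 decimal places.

0.2200

P(B=0) = 0.02 + 0.04 + 0.01 + 0.08 = 0.15.
P(B=2) = 0.09 + 0.07 + 0.09 + 0.10 = 0.35.
P(B ∈ {0, 2}) = 0.15 + 0.35 = 0.50; P(A=0, B ∈ {0, 2}) = 0.02 + 0.09 = 0.11.
P(A=0 | B ∈ {0, 2}) = 0.11/0.50 = 0.2200.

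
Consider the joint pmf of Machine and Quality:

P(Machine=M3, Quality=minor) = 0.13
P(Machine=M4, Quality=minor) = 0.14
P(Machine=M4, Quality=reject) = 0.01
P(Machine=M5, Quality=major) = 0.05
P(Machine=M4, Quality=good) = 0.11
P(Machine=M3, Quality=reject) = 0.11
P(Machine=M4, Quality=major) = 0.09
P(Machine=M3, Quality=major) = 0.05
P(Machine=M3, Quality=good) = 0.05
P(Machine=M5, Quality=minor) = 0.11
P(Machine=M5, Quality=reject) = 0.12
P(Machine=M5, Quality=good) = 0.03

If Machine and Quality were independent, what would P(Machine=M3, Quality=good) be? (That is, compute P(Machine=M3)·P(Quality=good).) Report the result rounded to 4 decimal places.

0.0646

P(Machine=M3) = 0.05 + 0.13 + 0.05 + 0.11 = 0.34.
P(Quality=good) = 0.05 + 0.11 + 0.03 = 0.19.
Product: 0.34 × 0.19 = 0.0646.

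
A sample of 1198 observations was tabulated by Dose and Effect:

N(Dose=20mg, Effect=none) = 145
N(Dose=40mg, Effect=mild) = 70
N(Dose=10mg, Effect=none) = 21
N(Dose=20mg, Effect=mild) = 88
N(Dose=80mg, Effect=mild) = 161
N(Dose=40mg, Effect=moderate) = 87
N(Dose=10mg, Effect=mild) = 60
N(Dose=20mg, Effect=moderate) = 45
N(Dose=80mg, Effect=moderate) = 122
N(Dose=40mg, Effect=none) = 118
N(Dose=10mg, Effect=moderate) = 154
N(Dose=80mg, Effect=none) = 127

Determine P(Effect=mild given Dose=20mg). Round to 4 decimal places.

0.3165

Total with Dose=20mg: 145 + 88 + 45 = 278.
P(Effect=mild | Dose=20mg) = 88/278 = 0.3165.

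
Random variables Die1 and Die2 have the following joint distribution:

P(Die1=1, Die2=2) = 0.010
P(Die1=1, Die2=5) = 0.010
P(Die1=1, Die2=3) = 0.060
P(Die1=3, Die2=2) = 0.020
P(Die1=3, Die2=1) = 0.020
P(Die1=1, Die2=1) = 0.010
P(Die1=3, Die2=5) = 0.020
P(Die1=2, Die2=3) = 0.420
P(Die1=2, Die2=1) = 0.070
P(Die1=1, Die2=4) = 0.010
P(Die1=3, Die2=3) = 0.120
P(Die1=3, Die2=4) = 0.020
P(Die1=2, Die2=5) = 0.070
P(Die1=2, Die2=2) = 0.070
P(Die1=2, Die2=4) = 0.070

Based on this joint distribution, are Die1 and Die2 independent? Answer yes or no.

yes

Every cell satisfies P(Die1,Die2) = P(Die1)·P(Die2). For instance P(Die1=3) = 0.200, P(Die2=4) = 0.100, and 0.200×0.100 = 0.020 matches the joint entry. So Die1 and Die2 are independent.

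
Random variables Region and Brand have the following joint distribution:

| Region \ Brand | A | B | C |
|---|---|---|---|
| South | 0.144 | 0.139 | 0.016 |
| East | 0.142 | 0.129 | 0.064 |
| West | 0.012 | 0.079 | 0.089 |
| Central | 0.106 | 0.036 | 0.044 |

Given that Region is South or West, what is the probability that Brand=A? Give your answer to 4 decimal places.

P(Region=South) = 0.144 + 0.139 + 0.016 = 0.299.
P(Region=West) = 0.012 + 0.079 + 0.089 = 0.180.
P(Region ∈ {South, West}) = 0.299 + 0.180 = 0.479; P(Brand=A, Region ∈ {South, West}) = 0.144 + 0.012 = 0.156.
P(Brand=A | Region ∈ {South, West}) = 0.156/0.479 = 0.3257.

0.3257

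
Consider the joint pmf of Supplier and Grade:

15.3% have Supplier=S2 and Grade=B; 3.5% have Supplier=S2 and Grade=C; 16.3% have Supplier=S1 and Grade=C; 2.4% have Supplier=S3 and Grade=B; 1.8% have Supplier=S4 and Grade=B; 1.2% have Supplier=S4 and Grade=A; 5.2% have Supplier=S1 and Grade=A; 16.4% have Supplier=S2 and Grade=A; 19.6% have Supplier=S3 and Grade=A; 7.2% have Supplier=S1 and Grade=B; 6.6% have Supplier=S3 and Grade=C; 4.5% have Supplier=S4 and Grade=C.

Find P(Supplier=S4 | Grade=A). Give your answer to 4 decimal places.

P(Grade=A) = 0.052 + 0.164 + 0.196 + 0.012 = 0.424.
P(Supplier=S4 | Grade=A) = 0.012/0.424 = 0.0283.

0.0283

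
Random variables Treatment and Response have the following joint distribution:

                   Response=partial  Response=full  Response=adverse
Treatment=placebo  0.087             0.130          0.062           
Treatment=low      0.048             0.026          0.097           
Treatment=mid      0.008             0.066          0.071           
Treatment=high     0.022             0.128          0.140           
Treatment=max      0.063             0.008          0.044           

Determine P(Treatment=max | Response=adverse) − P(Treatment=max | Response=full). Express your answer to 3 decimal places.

P(Response=adverse) = 0.062 + 0.097 + 0.071 + 0.140 + 0.044 = 0.414; P(Treatment=max | Response=adverse) = 0.044/0.414 = 0.1063.
P(Response=full) = 0.130 + 0.026 + 0.066 + 0.128 + 0.008 = 0.358; P(Treatment=max | Response=full) = 0.008/0.358 = 0.0223.
Difference = 0.084.

0.084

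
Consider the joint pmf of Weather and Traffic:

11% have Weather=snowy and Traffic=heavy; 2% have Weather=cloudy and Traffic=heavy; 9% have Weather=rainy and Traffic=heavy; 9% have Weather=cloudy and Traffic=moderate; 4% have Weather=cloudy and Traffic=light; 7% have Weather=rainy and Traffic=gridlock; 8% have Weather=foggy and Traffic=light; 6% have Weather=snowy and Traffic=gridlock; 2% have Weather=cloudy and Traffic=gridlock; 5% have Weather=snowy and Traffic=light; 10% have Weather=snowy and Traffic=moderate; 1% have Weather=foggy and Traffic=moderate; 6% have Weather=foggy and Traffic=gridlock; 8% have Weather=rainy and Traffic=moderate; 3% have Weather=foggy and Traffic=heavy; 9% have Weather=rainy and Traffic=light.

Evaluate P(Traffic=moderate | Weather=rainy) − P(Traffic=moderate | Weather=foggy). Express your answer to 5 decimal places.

P(Weather=rainy) = 0.09 + 0.08 + 0.09 + 0.07 = 0.33; P(Traffic=moderate | Weather=rainy) = 0.08/0.33 = 0.242424.
P(Weather=foggy) = 0.08 + 0.01 + 0.03 + 0.06 = 0.18; P(Traffic=moderate | Weather=foggy) = 0.01/0.18 = 0.055556.
Difference = 0.18687.

0.18687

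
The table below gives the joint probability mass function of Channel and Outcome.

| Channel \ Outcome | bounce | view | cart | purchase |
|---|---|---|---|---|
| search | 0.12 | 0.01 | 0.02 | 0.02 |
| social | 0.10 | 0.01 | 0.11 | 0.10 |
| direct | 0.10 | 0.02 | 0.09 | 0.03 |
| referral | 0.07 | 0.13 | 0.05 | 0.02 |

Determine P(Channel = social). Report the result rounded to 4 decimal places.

P(Channel=social) = 0.10 + 0.01 + 0.11 + 0.10 = 0.32.

0.3200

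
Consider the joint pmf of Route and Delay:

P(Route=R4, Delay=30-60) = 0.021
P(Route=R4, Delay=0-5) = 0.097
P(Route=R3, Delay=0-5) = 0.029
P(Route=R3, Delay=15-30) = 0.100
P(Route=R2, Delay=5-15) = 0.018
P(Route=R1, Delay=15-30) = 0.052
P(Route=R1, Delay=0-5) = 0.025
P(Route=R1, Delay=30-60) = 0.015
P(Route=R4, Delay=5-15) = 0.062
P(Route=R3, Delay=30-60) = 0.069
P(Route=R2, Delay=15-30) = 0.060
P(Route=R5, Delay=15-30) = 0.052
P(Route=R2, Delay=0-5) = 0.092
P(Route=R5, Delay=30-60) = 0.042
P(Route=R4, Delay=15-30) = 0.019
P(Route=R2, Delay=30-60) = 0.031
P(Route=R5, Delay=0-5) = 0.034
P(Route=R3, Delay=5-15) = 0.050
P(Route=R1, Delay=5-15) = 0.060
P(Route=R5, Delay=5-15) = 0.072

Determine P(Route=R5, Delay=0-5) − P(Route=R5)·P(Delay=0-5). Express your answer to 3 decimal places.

P(Route=R5) = 0.034 + 0.072 + 0.052 + 0.042 = 0.200.
P(Delay=0-5) = 0.025 + 0.092 + 0.029 + 0.097 + 0.034 = 0.277.
P(Route=R5, Delay=0-5) − P(Route=R5)P(Delay=0-5) = 0.034 − 0.200×0.277 = -0.021.

-0.021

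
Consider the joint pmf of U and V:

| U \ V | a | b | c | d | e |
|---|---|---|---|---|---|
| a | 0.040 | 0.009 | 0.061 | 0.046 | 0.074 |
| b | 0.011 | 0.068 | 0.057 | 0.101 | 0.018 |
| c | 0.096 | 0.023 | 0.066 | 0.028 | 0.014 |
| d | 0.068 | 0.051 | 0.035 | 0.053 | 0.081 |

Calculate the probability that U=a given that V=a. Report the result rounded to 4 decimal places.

0.1860

P(V=a) = 0.040 + 0.011 + 0.096 + 0.068 = 0.215.
P(U=a | V=a) = 0.040/0.215 = 0.1860.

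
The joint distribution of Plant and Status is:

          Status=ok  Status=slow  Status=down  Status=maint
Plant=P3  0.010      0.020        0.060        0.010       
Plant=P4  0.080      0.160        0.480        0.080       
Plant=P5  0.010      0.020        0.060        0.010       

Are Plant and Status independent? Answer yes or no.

yes

Every cell satisfies P(Plant,Status) = P(Plant)·P(Status). For instance P(Plant=P3) = 0.100, P(Status=maint) = 0.100, and 0.100×0.100 = 0.010 matches the joint entry. So Plant and Status are independent.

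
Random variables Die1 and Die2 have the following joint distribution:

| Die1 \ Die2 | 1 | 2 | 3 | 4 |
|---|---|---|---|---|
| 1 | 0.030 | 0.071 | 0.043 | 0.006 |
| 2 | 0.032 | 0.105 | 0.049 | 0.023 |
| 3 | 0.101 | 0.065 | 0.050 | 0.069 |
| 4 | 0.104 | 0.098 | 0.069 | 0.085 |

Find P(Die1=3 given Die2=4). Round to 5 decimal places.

0.37705

P(Die2=4) = 0.006 + 0.023 + 0.069 + 0.085 = 0.183.
P(Die1=3 | Die2=4) = 0.069/0.183 = 0.37705.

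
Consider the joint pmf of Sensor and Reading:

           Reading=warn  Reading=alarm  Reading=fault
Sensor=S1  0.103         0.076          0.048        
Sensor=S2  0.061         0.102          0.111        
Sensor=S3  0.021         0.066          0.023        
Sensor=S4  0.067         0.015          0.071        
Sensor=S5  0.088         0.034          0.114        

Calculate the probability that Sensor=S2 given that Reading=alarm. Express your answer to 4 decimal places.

0.3481

P(Reading=alarm) = 0.076 + 0.102 + 0.066 + 0.015 + 0.034 = 0.293.
P(Sensor=S2 | Reading=alarm) = 0.102/0.293 = 0.3481.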